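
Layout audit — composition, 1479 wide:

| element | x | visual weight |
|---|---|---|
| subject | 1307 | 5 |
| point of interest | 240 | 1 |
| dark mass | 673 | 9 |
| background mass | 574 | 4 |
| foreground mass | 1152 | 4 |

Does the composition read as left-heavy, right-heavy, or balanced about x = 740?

right-heavy

Weights sum to 5 + 1 + 9 + 4 + 4 = 23.
x: (5·1307 + 1·240 + 9·673 + 4·574 + 4·1152) / 23 = 19736 / 23 ≈ 858.09
Since 858.1 is right of 740, the composition reads right-heavy.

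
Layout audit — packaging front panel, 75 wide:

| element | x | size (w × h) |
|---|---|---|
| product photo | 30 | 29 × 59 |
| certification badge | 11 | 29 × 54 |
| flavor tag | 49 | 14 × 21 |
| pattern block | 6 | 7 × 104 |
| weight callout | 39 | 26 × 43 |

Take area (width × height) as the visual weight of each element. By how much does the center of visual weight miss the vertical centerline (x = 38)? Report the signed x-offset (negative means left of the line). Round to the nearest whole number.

Taking area as weight: product photo 29·59 = 1711, certification badge 29·54 = 1566, flavor tag 14·21 = 294, pattern block 7·104 = 728, weight callout 26·43 = 1118. Sum 5417.
Σw·x = 1711·30 + 1566·11 + 294·49 + 728·6 + 1118·39 = 130932, so x̄ = 130932/5417 ≈ 24.17.
Against x = 38, that's 24.17 − 38 = -13.83.

≈ -14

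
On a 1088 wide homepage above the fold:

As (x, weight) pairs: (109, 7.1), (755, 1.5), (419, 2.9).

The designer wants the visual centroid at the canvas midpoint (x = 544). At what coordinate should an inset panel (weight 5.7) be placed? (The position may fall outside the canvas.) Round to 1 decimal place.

x ≈ 1093.9

After adding the inset panel, total weight = 7.1 + 1.5 + 2.9 + 5.7 = 17.2.
Along x: (3121.5 + 5.7·x) / 17.2 = 544 (existing moment 7.1·109 + 1.5·755 + 2.9·419 = 3121.5) ⇒ x = (9356.8 − 3121.5) / 5.7 ≈ 1093.91.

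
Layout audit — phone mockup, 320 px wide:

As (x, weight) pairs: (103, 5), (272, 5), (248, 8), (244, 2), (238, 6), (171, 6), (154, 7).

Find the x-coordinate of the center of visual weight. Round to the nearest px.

x ≈ 202

Total weight = 5 + 5 + 8 + 2 + 6 + 6 + 7 = 39.
x-moment: 5·103 + 5·272 + 8·248 + 2·244 + 6·238 + 6·171 + 7·154 = 7879; centroid 7879/39 ≈ 202.03.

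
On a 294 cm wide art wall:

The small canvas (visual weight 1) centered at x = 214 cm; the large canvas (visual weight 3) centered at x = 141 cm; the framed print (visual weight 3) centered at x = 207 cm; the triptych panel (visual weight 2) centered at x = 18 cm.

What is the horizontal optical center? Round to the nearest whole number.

Σw = 1 + 3 + 3 + 2 = 9.
x: (1·214 + 3·141 + 3·207 + 2·18) / 9 = 1294 / 9 ≈ 143.78

x ≈ 144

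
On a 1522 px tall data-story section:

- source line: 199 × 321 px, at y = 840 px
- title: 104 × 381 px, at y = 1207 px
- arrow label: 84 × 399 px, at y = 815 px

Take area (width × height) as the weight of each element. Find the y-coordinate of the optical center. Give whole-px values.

Taking area as weight: source line 199·321 = 63879, title 104·381 = 39624, arrow label 84·399 = 33516. Sum 137019.
y-moment: 63879·840 + 39624·1207 + 33516·815 = 128800068; centroid 128800068/137019 ≈ 940.02.

y ≈ 940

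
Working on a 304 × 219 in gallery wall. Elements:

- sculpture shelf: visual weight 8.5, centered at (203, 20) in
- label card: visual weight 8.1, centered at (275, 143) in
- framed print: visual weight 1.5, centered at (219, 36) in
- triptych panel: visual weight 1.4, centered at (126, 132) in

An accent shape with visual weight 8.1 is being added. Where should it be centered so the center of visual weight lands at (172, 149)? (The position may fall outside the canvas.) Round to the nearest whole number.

(36, 314)

After adding the accent shape, total weight = 8.5 + 8.1 + 1.5 + 1.4 + 8.1 = 27.6.
x: need Σw·x = 27.6·172 = 4747.2. Existing = 8.5·203 + 8.1·275 + 1.5·219 + 1.4·126 = 4457.9. Remainder 289.3 / 8.1 ≈ 35.72.
y: need Σw·y = 27.6·149 = 4112.4. Existing = 8.5·20 + 8.1·143 + 1.5·36 + 1.4·132 = 1567.1. Remainder 2545.3 / 8.1 ≈ 314.23.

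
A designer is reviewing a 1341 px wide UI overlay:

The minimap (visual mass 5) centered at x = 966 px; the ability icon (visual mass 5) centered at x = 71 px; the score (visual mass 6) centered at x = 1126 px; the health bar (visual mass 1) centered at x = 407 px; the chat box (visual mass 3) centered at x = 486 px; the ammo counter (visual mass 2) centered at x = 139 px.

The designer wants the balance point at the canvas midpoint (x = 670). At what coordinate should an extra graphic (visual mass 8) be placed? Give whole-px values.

x ≈ 752

With the extra graphic, Σw becomes 5 + 5 + 6 + 1 + 3 + 2 + 8 = 30.
Along x: (14084 + 8·x) / 30 = 670 (existing moment 5·966 + 5·71 + 6·1126 + 1·407 + 3·486 + 2·139 = 14084) ⇒ x = (20100 − 14084) / 8 ≈ 752.00.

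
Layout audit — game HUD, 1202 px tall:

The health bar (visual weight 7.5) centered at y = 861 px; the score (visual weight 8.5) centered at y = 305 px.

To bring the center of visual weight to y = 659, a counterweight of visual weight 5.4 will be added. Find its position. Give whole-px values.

y ≈ 936

After adding the counterweight, total weight = 7.5 + 8.5 + 5.4 = 21.4.
y: target moment 21.4×659 = 14102.6; current 7.5·861 + 8.5·305 = 9050.0; the counterweight supplies 5052.6, so y = 5052.6/5.4 ≈ 935.67.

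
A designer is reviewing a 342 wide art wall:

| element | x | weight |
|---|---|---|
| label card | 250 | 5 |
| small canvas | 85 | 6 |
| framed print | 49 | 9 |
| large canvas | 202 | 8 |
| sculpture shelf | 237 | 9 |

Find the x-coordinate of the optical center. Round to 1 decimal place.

x ≈ 160.8

Total weight = 5 + 6 + 9 + 8 + 9 = 37.
Σw·x = 5·250 + 6·85 + 9·49 + 8·202 + 9·237 = 5950, so x̄ = 5950/37 ≈ 160.81.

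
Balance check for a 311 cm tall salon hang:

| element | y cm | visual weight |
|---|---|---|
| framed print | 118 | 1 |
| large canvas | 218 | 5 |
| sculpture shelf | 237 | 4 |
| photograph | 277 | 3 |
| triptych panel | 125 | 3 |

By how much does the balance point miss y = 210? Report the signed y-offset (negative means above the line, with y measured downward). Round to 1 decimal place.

≈ 0.1 cm

Total weight = 1 + 5 + 4 + 3 + 3 = 16.
y-moment: 1·118 + 5·218 + 4·237 + 3·277 + 3·125 = 3362; centroid 3362/16 ≈ 210.12.
Difference: 210.12 − 210 ≈ 0.12.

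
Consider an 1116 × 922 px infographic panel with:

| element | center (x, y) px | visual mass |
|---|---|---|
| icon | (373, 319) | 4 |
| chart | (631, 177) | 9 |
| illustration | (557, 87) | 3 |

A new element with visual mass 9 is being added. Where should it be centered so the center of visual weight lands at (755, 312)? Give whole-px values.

(1115, 519)

After adding the new element, total weight = 4 + 9 + 3 + 9 = 25.
x: target moment 25×755 = 18875; current 4·373 + 9·631 + 3·557 = 8842; the new element supplies 10033, so x = 10033/9 ≈ 1114.78.
y: target moment 25×312 = 7800; current 4·319 + 9·177 + 3·87 = 3130; the new element supplies 4670, so y = 4670/9 ≈ 518.89.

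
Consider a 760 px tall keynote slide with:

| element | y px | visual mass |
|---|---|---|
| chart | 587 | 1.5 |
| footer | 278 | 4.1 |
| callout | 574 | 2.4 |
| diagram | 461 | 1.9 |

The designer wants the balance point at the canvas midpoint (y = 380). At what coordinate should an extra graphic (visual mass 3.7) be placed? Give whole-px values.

y ≈ 242

After adding the extra graphic, total weight = 1.5 + 4.1 + 2.4 + 1.9 + 3.7 = 13.6.
y: need Σw·y = 13.6·380 = 5168.0. Existing = 1.5·587 + 4.1·278 + 2.4·574 + 1.9·461 = 4273.8. Remainder 894.2 / 3.7 ≈ 241.68.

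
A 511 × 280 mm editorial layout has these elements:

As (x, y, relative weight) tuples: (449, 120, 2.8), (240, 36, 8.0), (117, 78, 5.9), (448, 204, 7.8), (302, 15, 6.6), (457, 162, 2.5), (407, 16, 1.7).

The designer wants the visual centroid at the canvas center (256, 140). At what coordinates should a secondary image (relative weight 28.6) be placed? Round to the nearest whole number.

(181, 201)

After adding the secondary image, total weight = 2.8 + 8.0 + 5.9 + 7.8 + 6.6 + 2.5 + 1.7 + 28.6 = 63.9.
Along x: (11189.5 + 28.6·x) / 63.9 = 256 (existing moment 2.8·449 + 8.0·240 + 5.9·117 + 7.8·448 + 6.6·302 + 2.5·457 + 1.7·407 = 11189.5) ⇒ x = (16358.4 − 11189.5) / 28.6 ≈ 180.73.
Along y: (3206.6 + 28.6·y) / 63.9 = 140 (existing moment 2.8·120 + 8.0·36 + 5.9·78 + 7.8·204 + 6.6·15 + 2.5·162 + 1.7·16 = 3206.6) ⇒ y = (8946.0 − 3206.6) / 28.6 ≈ 200.68.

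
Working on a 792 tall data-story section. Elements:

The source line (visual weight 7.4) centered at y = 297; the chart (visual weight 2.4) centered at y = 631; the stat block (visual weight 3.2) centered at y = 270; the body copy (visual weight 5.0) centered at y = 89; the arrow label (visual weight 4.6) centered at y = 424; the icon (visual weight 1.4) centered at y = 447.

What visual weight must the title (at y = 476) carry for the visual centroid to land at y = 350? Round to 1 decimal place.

Known weights sum to 7.4 + 2.4 + 3.2 + 5.0 + 4.6 + 1.4 = 24.0; their moment is 7.4·297 + 2.4·631 + 3.2·270 + 5.0·89 + 4.6·424 + 1.4·447 = 7597.4.
Set Σw·y/Σw = 350: (7597.4 + 476w) = 350·(24.0 + w).
Rearranging, w·(476 − 350) = 350·24.0 − 7597.4 = 802.6, so w ≈ 802.6/126 = 6.37.

w ≈ 6.4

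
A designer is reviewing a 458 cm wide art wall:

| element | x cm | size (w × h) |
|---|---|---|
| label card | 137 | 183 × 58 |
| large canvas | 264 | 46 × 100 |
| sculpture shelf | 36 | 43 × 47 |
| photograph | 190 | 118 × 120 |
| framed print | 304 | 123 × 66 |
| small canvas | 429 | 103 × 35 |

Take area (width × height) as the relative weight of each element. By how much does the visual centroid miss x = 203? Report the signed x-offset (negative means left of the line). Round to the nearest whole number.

Taking area as weight: label card 183·58 = 10614, large canvas 46·100 = 4600, sculpture shelf 43·47 = 2021, photograph 118·120 = 14160, framed print 123·66 = 8118, small canvas 103·35 = 3605. Sum 43118.
x-moment: 10614·137 + 4600·264 + 2021·36 + 14160·190 + 8118·304 + 3605·429 = 9446091; centroid 9446091/43118 ≈ 219.08.
Offset from x = 203: 219.08 − 203 ≈ 16.08.

≈ 16 cm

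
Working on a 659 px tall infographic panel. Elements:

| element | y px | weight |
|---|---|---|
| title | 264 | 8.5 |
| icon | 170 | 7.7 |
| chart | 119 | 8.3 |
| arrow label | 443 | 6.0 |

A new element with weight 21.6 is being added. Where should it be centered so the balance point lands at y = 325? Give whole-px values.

New total weight: (8.5 + 7.7 + 8.3 + 6.0) + 21.6 = 52.1.
Along y: (7198.7 + 21.6·y) / 52.1 = 325 (existing moment 8.5·264 + 7.7·170 + 8.3·119 + 6.0·443 = 7198.7) ⇒ y = (16932.5 − 7198.7) / 21.6 ≈ 450.64.

y ≈ 451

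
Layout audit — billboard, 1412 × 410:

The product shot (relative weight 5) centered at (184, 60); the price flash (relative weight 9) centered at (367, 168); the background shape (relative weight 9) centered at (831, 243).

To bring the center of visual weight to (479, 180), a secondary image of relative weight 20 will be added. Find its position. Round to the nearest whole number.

New total weight: (5 + 9 + 9) + 20 = 43.
x: target moment 43×479 = 20597; current 5·184 + 9·367 + 9·831 = 11702; the secondary image supplies 8895, so x = 8895/20 ≈ 444.75.
y: target moment 43×180 = 7740; current 5·60 + 9·168 + 9·243 = 3999; the secondary image supplies 3741, so y = 3741/20 ≈ 187.05.

(445, 187)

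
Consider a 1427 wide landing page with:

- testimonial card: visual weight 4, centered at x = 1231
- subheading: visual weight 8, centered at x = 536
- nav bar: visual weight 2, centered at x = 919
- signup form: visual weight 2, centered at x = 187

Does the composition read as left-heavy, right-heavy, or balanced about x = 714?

balanced

Weights sum to 4 + 8 + 2 + 2 = 16.
x: (4·1231 + 8·536 + 2·919 + 2·187) / 16 = 11424 / 16 ≈ 714.00
714.00 = 714 exactly: balanced.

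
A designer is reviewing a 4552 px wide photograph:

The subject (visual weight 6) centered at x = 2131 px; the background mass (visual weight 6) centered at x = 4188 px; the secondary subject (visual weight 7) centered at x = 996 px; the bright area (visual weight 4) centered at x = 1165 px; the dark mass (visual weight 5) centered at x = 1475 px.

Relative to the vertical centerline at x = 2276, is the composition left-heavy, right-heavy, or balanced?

left-heavy

Σw = 6 + 6 + 7 + 4 + 5 = 28.
x: (6·2131 + 6·4188 + 7·996 + 4·1165 + 5·1475) / 28 = 56921 / 28 ≈ 2032.89
2032.9 vs midline 2276 → left-heavy.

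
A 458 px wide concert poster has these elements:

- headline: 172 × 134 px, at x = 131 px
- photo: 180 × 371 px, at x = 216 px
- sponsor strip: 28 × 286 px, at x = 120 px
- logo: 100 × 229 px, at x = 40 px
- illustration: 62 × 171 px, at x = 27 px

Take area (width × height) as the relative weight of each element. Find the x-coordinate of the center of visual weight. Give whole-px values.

Taking area as weight: headline 172·134 = 23048, photo 180·371 = 66780, sponsor strip 28·286 = 8008, logo 100·229 = 22900, illustration 62·171 = 10602. Sum 131338.
x: (23048·131 + 66780·216 + 8008·120 + 22900·40 + 10602·27) / 131338 = 19606982 / 131338 ≈ 149.29

x ≈ 149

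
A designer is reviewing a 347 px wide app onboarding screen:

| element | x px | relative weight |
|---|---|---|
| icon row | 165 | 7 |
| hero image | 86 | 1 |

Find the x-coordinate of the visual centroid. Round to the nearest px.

Weights sum to 7 + 1 = 8.
Σw·x = 7·165 + 1·86 = 1241, so x̄ = 1241/8 ≈ 155.12.

x ≈ 155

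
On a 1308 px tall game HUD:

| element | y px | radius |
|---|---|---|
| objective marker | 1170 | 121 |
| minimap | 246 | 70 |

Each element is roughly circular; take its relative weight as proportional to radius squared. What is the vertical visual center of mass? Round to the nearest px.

y ≈ 938

Weights ∝ r²: objective marker 121² = 14641, minimap 70² = 4900; Σw = 19541.
Σw·y = 14641·1170 + 4900·246 = 18335370, so ȳ = 18335370/19541 ≈ 938.30.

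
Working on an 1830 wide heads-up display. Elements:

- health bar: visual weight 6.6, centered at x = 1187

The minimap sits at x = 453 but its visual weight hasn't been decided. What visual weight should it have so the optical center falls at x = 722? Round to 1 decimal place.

Known: weight 6.6 with moment 6.6·1187 = 7834.2.
For the centroid to hit 722: (7834.2 + w·453) / (6.6 + w) = 722.
So w = (722·6.6 − 7834.2)/(453 − 722) = -3069.0/-269 ≈ 11.41.

w ≈ 11.4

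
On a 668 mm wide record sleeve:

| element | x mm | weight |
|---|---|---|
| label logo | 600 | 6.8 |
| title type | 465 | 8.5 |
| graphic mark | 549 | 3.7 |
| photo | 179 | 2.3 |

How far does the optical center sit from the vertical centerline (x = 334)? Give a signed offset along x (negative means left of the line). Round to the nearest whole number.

≈ 158 mm

Total weight = 6.8 + 8.5 + 3.7 + 2.3 = 21.3.
Σw·x = 6.8·600 + 8.5·465 + 3.7·549 + 2.3·179 = 10475.5, so x̄ = 10475.5/21.3 ≈ 491.81.
Against x = 334, that's 491.81 − 334 = 157.81.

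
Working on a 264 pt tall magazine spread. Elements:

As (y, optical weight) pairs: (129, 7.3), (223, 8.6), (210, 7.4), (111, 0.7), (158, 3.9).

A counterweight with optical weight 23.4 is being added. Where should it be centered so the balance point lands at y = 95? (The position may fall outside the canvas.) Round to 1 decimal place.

y ≈ -10.0

New total weight: (7.3 + 8.6 + 7.4 + 0.7 + 3.9) + 23.4 = 51.3.
y: target moment 51.3×95 = 4873.5; current 7.3·129 + 8.6·223 + 7.4·210 + 0.7·111 + 3.9·158 = 5107.4; the counterweight supplies -233.9, so y = -233.9/23.4 ≈ -10.00.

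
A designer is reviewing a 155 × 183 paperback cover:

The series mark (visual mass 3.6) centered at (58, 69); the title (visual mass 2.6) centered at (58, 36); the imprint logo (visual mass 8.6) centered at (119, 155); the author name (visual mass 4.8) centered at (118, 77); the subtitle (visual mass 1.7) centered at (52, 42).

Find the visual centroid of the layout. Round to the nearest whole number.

Weights sum to 3.6 + 2.6 + 8.6 + 4.8 + 1.7 = 21.3.
x-moment: 3.6·58 + 2.6·58 + 8.6·119 + 4.8·118 + 1.7·52 = 2037.8; centroid 2037.8/21.3 ≈ 95.67.
y-moment: 3.6·69 + 2.6·36 + 8.6·155 + 4.8·77 + 1.7·42 = 2116.0; centroid 2116.0/21.3 ≈ 99.34.

(96, 99)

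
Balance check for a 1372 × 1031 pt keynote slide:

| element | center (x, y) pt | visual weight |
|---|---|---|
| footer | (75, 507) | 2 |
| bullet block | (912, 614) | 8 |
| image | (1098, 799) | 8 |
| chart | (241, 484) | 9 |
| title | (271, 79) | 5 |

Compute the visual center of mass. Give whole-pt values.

(617, 533)

Total weight = 2 + 8 + 8 + 9 + 5 = 32.
Σw·x = 2·75 + 8·912 + 8·1098 + 9·241 + 5·271 = 19754, so x̄ = 19754/32 ≈ 617.31.
Σw·y = 2·507 + 8·614 + 8·799 + 9·484 + 5·79 = 17069, so ȳ = 17069/32 ≈ 533.41.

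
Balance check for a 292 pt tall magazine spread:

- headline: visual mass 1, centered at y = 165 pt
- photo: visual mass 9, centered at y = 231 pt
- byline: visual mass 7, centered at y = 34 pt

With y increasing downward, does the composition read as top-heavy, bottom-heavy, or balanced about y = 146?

Weights sum to 1 + 9 + 7 = 17.
y: (1·165 + 9·231 + 7·34) / 17 = 2482 / 17 ≈ 146.00
146.00 = 146 exactly: balanced.

balanced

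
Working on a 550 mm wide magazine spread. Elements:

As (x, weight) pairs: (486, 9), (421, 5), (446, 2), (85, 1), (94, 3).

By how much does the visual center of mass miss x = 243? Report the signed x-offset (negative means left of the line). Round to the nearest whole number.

Total weight = 9 + 5 + 2 + 1 + 3 = 20.
x-moment: 9·486 + 5·421 + 2·446 + 1·85 + 3·94 = 7738; centroid 7738/20 ≈ 386.90.
Offset from x = 243: 386.90 − 243 ≈ 143.90.

≈ 144 mm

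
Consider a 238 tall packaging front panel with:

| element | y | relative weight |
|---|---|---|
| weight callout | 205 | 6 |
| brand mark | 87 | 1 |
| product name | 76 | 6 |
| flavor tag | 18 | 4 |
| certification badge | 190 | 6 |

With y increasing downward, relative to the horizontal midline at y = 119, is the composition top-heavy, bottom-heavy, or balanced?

bottom-heavy

Total weight = 6 + 1 + 6 + 4 + 6 = 23.
y: (6·205 + 1·87 + 6·76 + 4·18 + 6·190) / 23 = 2985 / 23 ≈ 129.78
129.8 lies below (larger y than) the midline 119, so the layout is bottom-heavy.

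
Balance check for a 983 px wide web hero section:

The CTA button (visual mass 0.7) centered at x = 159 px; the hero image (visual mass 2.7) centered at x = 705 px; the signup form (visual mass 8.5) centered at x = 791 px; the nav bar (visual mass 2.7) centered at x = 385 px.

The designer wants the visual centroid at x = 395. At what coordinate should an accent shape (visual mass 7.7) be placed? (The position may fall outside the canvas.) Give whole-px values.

x ≈ -126

New total weight: (0.7 + 2.7 + 8.5 + 2.7) + 7.7 = 22.3.
Along x: (9777.8 + 7.7·x) / 22.3 = 395 (existing moment 0.7·159 + 2.7·705 + 8.5·791 + 2.7·385 = 9777.8) ⇒ x = (8808.5 − 9777.8) / 7.7 ≈ -125.88.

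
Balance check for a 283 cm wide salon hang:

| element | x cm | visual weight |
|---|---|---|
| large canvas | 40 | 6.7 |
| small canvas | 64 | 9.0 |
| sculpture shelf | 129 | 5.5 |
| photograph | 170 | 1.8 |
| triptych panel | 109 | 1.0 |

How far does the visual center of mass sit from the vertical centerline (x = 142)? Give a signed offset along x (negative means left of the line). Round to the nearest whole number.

≈ -60 cm

Σw = 6.7 + 9.0 + 5.5 + 1.8 + 1.0 = 24.0.
x-moment: 6.7·40 + 9.0·64 + 5.5·129 + 1.8·170 + 1.0·109 = 1968.5; centroid 1968.5/24.0 ≈ 82.02.
Against x = 142, that's 82.02 − 142 = -59.98.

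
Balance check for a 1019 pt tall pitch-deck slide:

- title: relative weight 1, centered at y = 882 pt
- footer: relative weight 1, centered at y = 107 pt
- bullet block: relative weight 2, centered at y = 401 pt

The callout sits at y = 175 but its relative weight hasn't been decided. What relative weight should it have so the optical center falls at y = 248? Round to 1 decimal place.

w ≈ 10.9

Existing Σw = 4 (1 + 1 + 2); existing moment 1·882 + 1·107 + 2·401 = 1791.
For the centroid to hit 248: (1791 + w·175) / (4 + w) = 248.
Solving: w = (248·4 − 1791) / (175 − 248) = -799 / -73 ≈ 10.95.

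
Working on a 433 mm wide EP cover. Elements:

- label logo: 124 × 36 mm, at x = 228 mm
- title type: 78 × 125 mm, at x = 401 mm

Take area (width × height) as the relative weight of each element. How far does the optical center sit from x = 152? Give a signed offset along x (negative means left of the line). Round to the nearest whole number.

≈ 195 mm

Areas → weights: label logo 124·36 = 4464, title type 78·125 = 9750; Σw = 14214.
x-moment: 4464·228 + 9750·401 = 4927542; centroid 4927542/14214 ≈ 346.67.
Offset from x = 152: 346.67 − 152 ≈ 194.67.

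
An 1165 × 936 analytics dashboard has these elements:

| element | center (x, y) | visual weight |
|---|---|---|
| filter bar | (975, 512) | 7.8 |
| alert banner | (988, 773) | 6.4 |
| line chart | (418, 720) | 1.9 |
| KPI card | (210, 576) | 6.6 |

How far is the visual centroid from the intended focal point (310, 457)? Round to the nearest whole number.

Σw = 7.8 + 6.4 + 1.9 + 6.6 = 22.7.
x-moment: 7.8·975 + 6.4·988 + 1.9·418 + 6.6·210 = 16108.4; centroid 16108.4/22.7 ≈ 709.62.
y-moment: 7.8·512 + 6.4·773 + 1.9·720 + 6.6·576 = 14110.4; centroid 14110.4/22.7 ≈ 621.60.
From (310, 457): dx = 399.62, dy = 164.60, so the distance is √(dx²+dy²) ≈ 432.19.

≈ 432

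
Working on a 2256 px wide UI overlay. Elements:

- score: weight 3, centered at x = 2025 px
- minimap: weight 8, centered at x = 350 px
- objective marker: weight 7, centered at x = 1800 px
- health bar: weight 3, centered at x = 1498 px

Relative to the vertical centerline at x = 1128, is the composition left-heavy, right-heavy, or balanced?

Σw = 3 + 8 + 7 + 3 = 21.
x-moment: 3·2025 + 8·350 + 7·1800 + 3·1498 = 25969; centroid 25969/21 ≈ 1236.62.
Since 1236.6 is right of 1128, the composition reads right-heavy.

right-heavy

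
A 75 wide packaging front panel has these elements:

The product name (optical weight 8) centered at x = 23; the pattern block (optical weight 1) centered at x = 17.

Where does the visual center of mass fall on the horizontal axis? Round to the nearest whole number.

Σw = 8 + 1 = 9.
Σw·x = 8·23 + 1·17 = 201, so x̄ = 201/9 ≈ 22.33.

x ≈ 22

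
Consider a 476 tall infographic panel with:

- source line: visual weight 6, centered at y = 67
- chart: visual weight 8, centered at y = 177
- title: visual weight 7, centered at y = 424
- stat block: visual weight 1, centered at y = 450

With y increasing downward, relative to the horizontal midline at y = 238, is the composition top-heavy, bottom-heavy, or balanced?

balanced

Σw = 6 + 8 + 7 + 1 = 22.
y-moment: 6·67 + 8·177 + 7·424 + 1·450 = 5236; centroid 5236/22 ≈ 238.00.
The centroid 238.00 matches the midline at 238, so the layout is balanced.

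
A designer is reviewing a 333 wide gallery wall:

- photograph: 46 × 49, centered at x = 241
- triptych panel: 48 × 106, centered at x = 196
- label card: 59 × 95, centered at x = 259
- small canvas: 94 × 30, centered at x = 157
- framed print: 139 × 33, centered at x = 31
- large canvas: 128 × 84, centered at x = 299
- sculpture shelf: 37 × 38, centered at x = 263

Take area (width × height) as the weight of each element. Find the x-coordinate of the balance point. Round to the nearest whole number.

x ≈ 220

Taking area as weight: photograph 46·49 = 2254, triptych panel 48·106 = 5088, label card 59·95 = 5605, small canvas 94·30 = 2820, framed print 139·33 = 4587, large canvas 128·84 = 10752, sculpture shelf 37·38 = 1406. Sum 32512.
x: moment 7161720 / weight 32512 ≈ 220.28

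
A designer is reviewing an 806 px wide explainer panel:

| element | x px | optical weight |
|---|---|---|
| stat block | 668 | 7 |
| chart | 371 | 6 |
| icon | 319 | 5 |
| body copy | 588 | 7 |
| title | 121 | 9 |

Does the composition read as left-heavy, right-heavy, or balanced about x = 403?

balanced

Σw = 7 + 6 + 5 + 7 + 9 = 34.
x-moment: 7·668 + 6·371 + 5·319 + 7·588 + 9·121 = 13702; centroid 13702/34 ≈ 403.00.
That equals the midline 403 — balanced.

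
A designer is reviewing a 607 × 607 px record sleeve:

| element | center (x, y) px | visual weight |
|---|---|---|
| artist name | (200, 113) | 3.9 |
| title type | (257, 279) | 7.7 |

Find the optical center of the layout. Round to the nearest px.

(238, 223)

Weights sum to 3.9 + 7.7 = 11.6.
x: (3.9·200 + 7.7·257) / 11.6 = 2758.9 / 11.6 ≈ 237.84
y: (3.9·113 + 7.7·279) / 11.6 = 2589.0 / 11.6 ≈ 223.19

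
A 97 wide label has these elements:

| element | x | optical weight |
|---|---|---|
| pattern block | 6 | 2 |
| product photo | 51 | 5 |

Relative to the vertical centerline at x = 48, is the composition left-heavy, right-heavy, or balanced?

left-heavy

Total weight = 2 + 5 = 7.
Σw·x = 2·6 + 5·51 = 267, so x̄ = 267/7 ≈ 38.14.
38.1 vs midline 48 → left-heavy.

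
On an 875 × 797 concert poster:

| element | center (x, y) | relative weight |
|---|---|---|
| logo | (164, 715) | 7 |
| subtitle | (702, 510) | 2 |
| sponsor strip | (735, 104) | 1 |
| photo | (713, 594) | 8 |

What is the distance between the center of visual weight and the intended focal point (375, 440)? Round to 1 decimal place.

Weights sum to 7 + 2 + 1 + 8 = 18.
x-moment: 7·164 + 2·702 + 1·735 + 8·713 = 8991; centroid 8991/18 ≈ 499.50.
y-moment: 7·715 + 2·510 + 1·104 + 8·594 = 10881; centroid 10881/18 ≈ 604.50.
Relative to (375, 440): Δ = (124.50, 164.50); |Δ| = √(124.50² + 164.50²) ≈ 206.30.

≈ 206.3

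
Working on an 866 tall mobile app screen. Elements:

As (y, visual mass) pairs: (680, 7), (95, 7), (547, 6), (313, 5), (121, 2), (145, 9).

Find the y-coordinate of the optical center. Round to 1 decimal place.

Σw = 7 + 7 + 6 + 5 + 2 + 9 = 36.
y: moment 11819 / weight 36 ≈ 328.31

y ≈ 328.3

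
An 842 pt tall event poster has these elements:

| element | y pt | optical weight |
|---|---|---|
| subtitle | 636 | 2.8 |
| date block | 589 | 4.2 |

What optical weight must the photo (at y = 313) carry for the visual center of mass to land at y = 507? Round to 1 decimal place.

Known weights sum to 2.8 + 4.2 = 7.0; their moment is 2.8·636 + 4.2·589 = 4254.6.
Balance at y = 507 requires (4254.6 + w·313) / (7.0 + w) = 507.
Rearranging, w·(313 − 507) = 507·7.0 − 4254.6 = -705.6, so w ≈ -705.6/-194 = 3.64.

w ≈ 3.6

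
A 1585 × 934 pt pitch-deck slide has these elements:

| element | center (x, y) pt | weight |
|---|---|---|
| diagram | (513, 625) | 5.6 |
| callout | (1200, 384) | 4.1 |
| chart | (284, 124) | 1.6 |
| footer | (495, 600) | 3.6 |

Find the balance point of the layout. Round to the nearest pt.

Σw = 5.6 + 4.1 + 1.6 + 3.6 = 14.9.
x: (5.6·513 + 4.1·1200 + 1.6·284 + 3.6·495) / 14.9 = 10029.2 / 14.9 ≈ 673.10
y: (5.6·625 + 4.1·384 + 1.6·124 + 3.6·600) / 14.9 = 7432.8 / 14.9 ≈ 498.85

(673, 499)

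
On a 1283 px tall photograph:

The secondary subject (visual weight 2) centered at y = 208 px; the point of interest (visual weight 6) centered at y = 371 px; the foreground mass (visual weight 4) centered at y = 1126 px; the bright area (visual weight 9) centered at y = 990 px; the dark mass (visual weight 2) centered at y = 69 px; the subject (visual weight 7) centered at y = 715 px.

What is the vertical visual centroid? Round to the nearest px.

Weights sum to 2 + 6 + 4 + 9 + 2 + 7 = 30.
Σw·y = 2·208 + 6·371 + 4·1126 + 9·990 + 2·69 + 7·715 = 21199, so ȳ = 21199/30 ≈ 706.63.

y ≈ 707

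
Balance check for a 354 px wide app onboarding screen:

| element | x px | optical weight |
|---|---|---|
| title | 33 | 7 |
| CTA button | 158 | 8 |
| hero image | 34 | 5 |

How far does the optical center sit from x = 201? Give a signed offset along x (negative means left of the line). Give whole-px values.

Weights sum to 7 + 8 + 5 = 20.
x-moment: 7·33 + 8·158 + 5·34 = 1665; centroid 1665/20 ≈ 83.25.
Against x = 201, that's 83.25 − 201 = -117.75.

≈ -118 px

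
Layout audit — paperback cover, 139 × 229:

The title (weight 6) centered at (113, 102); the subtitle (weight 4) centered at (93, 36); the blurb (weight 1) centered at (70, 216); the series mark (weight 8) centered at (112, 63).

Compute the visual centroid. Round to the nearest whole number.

(106, 78)

Total weight = 6 + 4 + 1 + 8 = 19.
x-moment: 6·113 + 4·93 + 1·70 + 8·112 = 2016; centroid 2016/19 ≈ 106.11.
y-moment: 6·102 + 4·36 + 1·216 + 8·63 = 1476; centroid 1476/19 ≈ 77.68.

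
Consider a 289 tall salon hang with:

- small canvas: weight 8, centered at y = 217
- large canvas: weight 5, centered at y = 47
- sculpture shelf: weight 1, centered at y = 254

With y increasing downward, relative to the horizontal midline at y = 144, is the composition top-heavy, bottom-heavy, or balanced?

Σw = 8 + 5 + 1 = 14.
y-moment: 8·217 + 5·47 + 1·254 = 2225; centroid 2225/14 ≈ 158.93.
158.9 vs midline 144 → bottom-heavy.

bottom-heavy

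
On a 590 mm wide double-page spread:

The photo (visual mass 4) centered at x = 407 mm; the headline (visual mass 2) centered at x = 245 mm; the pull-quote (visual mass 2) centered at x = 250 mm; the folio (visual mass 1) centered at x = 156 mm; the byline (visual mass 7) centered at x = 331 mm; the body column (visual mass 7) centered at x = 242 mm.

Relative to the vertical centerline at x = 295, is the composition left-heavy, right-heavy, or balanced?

balanced

Σw = 4 + 2 + 2 + 1 + 7 + 7 = 23.
x: moment 6785 / weight 23 ≈ 295.00
295.00 = 295 exactly: balanced.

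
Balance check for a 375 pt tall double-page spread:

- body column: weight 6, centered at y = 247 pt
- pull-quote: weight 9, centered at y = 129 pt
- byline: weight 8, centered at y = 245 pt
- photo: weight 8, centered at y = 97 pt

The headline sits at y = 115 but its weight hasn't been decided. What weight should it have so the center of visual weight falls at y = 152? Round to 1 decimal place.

Existing Σw = 31 (6 + 9 + 8 + 8); existing moment 6·247 + 9·129 + 8·245 + 8·97 = 5379.
For the centroid to hit 152: (5379 + w·115) / (31 + w) = 152.
Rearranging, w·(115 − 152) = 152·31 − 5379 = -667, so w ≈ -667/-37 = 18.03.

w ≈ 18.0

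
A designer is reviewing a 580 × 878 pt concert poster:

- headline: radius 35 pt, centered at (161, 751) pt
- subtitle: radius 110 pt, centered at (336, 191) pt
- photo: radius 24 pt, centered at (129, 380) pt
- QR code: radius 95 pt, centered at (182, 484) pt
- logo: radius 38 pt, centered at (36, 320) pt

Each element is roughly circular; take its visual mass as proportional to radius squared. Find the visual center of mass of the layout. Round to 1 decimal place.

(247.5, 339.8)

Weights ∝ r²: headline 35² = 1225, subtitle 110² = 12100, photo 24² = 576, QR code 95² = 9025, logo 38² = 1444; Σw = 24370.
Σw·x = 1225·161 + 12100·336 + 576·129 + 9025·182 + 1444·36 = 6031663, so x̄ = 6031663/24370 ≈ 247.50.
Σw·y = 1225·751 + 12100·191 + 576·380 + 9025·484 + 1444·320 = 8280135, so ȳ = 8280135/24370 ≈ 339.77.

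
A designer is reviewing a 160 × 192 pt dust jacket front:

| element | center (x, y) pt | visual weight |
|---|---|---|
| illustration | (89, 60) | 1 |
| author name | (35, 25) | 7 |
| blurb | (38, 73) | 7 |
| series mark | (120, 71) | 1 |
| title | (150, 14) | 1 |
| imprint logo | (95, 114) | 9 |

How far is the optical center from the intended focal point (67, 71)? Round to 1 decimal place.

Total weight = 1 + 7 + 7 + 1 + 1 + 9 = 26.
Σw·x = 1·89 + 7·35 + 7·38 + 1·120 + 1·150 + 9·95 = 1725, so x̄ = 1725/26 ≈ 66.35.
Σw·y = 1·60 + 7·25 + 7·73 + 1·71 + 1·14 + 9·114 = 1857, so ȳ = 1857/26 ≈ 71.42.
Offset from (67, 71): Δx ≈ -0.65, Δy ≈ 0.42; distance = √(Δx² + Δy²) ≈ 0.78.

≈ 0.8 pt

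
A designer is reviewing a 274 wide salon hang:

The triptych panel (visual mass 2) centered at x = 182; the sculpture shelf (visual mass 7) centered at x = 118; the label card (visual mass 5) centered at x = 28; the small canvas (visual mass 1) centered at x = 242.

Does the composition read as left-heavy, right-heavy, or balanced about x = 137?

left-heavy

Σw = 2 + 7 + 5 + 1 = 15.
x: (2·182 + 7·118 + 5·28 + 1·242) / 15 = 1572 / 15 ≈ 104.80
104.8 vs midline 137 → left-heavy.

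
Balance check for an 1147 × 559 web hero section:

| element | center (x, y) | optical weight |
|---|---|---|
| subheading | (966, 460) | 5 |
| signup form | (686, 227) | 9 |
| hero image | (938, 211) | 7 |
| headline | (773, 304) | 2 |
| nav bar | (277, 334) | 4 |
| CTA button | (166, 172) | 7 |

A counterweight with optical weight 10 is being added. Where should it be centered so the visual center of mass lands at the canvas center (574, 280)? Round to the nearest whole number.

(387, 335)

New total weight: (5 + 9 + 7 + 2 + 4 + 7) + 10 = 44.
Along x: (21386 + 10·x) / 44 = 574 (existing moment 5·966 + 9·686 + 7·938 + 2·773 + 4·277 + 7·166 = 21386) ⇒ x = (25256 − 21386) / 10 ≈ 387.00.
Along y: (8968 + 10·y) / 44 = 280 (existing moment 5·460 + 9·227 + 7·211 + 2·304 + 4·334 + 7·172 = 8968) ⇒ y = (12320 − 8968) / 10 ≈ 335.20.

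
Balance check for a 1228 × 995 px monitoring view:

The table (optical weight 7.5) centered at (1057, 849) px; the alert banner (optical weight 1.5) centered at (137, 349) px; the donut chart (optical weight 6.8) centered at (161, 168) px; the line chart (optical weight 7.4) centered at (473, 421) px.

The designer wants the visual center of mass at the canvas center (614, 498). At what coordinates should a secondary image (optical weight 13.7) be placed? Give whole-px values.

After adding the secondary image, total weight = 7.5 + 1.5 + 6.8 + 7.4 + 13.7 = 36.9.
Along x: (12728.0 + 13.7·x) / 36.9 = 614 (existing moment 7.5·1057 + 1.5·137 + 6.8·161 + 7.4·473 = 12728.0) ⇒ x = (22656.6 − 12728.0) / 13.7 ≈ 724.72.
Along y: (11148.8 + 13.7·y) / 36.9 = 498 (existing moment 7.5·849 + 1.5·349 + 6.8·168 + 7.4·421 = 11148.8) ⇒ y = (18376.2 − 11148.8) / 13.7 ≈ 527.55.

(725, 528)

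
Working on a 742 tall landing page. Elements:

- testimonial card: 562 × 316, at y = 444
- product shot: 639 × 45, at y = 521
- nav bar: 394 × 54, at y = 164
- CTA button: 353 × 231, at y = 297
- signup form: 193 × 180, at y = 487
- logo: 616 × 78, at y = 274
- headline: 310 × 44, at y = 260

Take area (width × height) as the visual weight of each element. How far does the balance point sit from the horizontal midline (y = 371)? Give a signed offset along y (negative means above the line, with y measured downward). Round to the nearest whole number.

≈ 12

Areas → weights: testimonial card 562·316 = 177592, product shot 639·45 = 28755, nav bar 394·54 = 21276, CTA button 353·231 = 81543, signup form 193·180 = 34740, logo 616·78 = 48048, headline 310·44 = 13640; Σw = 405594.
y-moment: 177592·444 + 28755·521 + 21276·164 + 81543·297 + 34740·487 + 48048·274 + 13640·260 = 155169670; centroid 155169670/405594 ≈ 382.57.
Difference: 382.57 − 371 ≈ 11.57.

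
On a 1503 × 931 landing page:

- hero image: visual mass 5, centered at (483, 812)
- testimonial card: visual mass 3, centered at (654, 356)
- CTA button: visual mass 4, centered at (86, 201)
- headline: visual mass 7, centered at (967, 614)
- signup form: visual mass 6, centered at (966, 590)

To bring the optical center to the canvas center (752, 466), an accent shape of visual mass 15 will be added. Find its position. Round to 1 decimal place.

After adding the accent shape, total weight = 5 + 3 + 4 + 7 + 6 + 15 = 40.
x: need Σw·x = 40·752 = 30080. Existing = 5·483 + 3·654 + 4·86 + 7·967 + 6·966 = 17286. Remainder 12794 / 15 ≈ 852.93.
y: need Σw·y = 40·466 = 18640. Existing = 5·812 + 3·356 + 4·201 + 7·614 + 6·590 = 13770. Remainder 4870 / 15 ≈ 324.67.

(852.9, 324.7)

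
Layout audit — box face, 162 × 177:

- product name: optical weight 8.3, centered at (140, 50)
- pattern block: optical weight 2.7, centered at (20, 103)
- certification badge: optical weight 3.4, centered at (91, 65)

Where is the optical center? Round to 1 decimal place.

Total weight = 8.3 + 2.7 + 3.4 = 14.4.
x-moment: 8.3·140 + 2.7·20 + 3.4·91 = 1525.4; centroid 1525.4/14.4 ≈ 105.93.
y-moment: 8.3·50 + 2.7·103 + 3.4·65 = 914.1; centroid 914.1/14.4 ≈ 63.48.

(105.9, 63.5)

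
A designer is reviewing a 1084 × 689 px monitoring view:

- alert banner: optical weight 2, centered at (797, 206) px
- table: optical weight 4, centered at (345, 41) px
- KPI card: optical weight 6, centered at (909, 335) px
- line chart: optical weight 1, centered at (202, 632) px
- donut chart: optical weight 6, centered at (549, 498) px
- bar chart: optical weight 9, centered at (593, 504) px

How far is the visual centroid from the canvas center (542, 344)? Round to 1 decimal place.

≈ 84.4 px

Σw = 2 + 4 + 6 + 1 + 6 + 9 = 28.
Σw·x = 2·797 + 4·345 + 6·909 + 1·202 + 6·549 + 9·593 = 17261, so x̄ = 17261/28 ≈ 616.46.
Σw·y = 2·206 + 4·41 + 6·335 + 1·632 + 6·498 + 9·504 = 10742, so ȳ = 10742/28 ≈ 383.64.
Relative to (542, 344): Δ = (74.46, 39.64); |Δ| = √(74.46² + 39.64²) ≈ 84.36.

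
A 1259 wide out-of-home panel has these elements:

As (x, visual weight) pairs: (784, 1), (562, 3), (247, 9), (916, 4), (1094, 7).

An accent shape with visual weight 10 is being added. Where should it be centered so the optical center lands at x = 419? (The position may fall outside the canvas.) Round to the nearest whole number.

With the accent shape, Σw becomes 1 + 3 + 9 + 4 + 7 + 10 = 34.
x: need Σw·x = 34·419 = 14246. Existing = 1·784 + 3·562 + 9·247 + 4·916 + 7·1094 = 16015. Remainder -1769 / 10 ≈ -176.90.

x ≈ -177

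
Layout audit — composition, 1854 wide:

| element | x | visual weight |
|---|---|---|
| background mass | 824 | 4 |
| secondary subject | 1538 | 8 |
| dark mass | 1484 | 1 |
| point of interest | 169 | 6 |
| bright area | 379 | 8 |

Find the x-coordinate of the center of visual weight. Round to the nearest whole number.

Total weight = 4 + 8 + 1 + 6 + 8 = 27.
Σw·x = 4·824 + 8·1538 + 1·1484 + 6·169 + 8·379 = 21130, so x̄ = 21130/27 ≈ 782.59.

x ≈ 783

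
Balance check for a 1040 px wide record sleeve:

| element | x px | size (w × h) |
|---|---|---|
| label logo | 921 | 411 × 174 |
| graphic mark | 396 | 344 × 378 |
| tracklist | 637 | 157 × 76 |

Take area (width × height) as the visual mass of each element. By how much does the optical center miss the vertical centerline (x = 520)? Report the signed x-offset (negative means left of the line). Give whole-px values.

Areas: label logo 411·174 = 71514, graphic mark 344·378 = 130032, tracklist 157·76 = 11932. Total weight = 213478.
Σw·x = 71514·921 + 130032·396 + 11932·637 = 124957750, so x̄ = 124957750/213478 ≈ 585.34.
Offset from x = 520: 585.34 − 520 ≈ 65.34.

≈ 65 px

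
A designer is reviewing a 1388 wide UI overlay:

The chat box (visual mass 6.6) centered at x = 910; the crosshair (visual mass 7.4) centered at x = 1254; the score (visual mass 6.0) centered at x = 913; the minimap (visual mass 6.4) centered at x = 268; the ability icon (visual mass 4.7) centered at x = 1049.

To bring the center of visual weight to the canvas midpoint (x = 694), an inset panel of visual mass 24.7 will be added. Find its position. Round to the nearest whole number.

x ≈ 458

With the inset panel, Σw becomes 6.6 + 7.4 + 6.0 + 6.4 + 4.7 + 24.7 = 55.8.
Along x: (27409.1 + 24.7·x) / 55.8 = 694 (existing moment 6.6·910 + 7.4·1254 + 6.0·913 + 6.4·268 + 4.7·1049 = 27409.1) ⇒ x = (38725.2 − 27409.1) / 24.7 ≈ 458.14.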